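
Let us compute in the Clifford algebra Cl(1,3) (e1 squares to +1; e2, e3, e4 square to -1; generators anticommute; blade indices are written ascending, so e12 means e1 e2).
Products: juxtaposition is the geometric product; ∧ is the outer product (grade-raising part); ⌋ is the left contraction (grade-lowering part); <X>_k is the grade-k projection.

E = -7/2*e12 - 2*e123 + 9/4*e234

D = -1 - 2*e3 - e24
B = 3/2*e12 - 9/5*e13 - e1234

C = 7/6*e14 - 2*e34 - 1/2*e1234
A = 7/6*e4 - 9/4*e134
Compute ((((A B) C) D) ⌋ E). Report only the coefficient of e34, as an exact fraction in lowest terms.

step 1: -9/4*e2 + 81/20*e4 - 7/6*e123 + 7/4*e124 - 21/10*e134 - 27/8*e234
step 2: -93/80*e1 - 1181/120*e2 - 261/40*e3 - 7/12*e4 - 757/80*e123 + 7/24*e124 + 9/8*e134 + 113/36*e234
step 3: -261/20 + 349/240*e1 + 417/40*e2 + 1219/360*e3 - 1111/120*e4 - 757/40*e12 + 93/40*e13 - 9/4*e14 + 1181/60*e23 - 113/18*e24 - 7/6*e34 + 847/80*e123 + 209/240*e124 + 667/80*e134 - 3479/360*e234 + 7/12*e1234
step 4: 10507/160 + 691/240*e1 + 1049/480*e2 + 949/40*e3 - 3543/80*e4 + 18881/360*e12 - 417/20*e13 + 8603/480*e23 + 1219/160*e24 - 3753/160*e34 + 261/10*e123 - 2349/80*e234
Answer: -3753/160


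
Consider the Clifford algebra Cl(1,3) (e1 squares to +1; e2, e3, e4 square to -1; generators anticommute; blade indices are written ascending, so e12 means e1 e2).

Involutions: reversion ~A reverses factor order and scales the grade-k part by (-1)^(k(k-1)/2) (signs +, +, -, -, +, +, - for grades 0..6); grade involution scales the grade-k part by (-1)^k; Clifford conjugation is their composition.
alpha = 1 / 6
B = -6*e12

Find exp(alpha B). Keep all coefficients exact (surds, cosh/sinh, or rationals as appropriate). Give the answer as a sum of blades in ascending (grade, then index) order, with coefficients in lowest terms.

B^2 = (-6)^2*(e12)^2 = 36*(+1) = 36 (a basis 2-blade squares to minus the product of its generators' squares).
B^2 = 36 — since the square is positive, the closed form is hyperbolic: l = 6, alpha*l = 1, so exp(alpha B) = cosh(1) + (sinh(1)/6)*B = cosh(1) + (sinh(1)/6)*B.
Answer: cosh(1) - sinh(1)*e12


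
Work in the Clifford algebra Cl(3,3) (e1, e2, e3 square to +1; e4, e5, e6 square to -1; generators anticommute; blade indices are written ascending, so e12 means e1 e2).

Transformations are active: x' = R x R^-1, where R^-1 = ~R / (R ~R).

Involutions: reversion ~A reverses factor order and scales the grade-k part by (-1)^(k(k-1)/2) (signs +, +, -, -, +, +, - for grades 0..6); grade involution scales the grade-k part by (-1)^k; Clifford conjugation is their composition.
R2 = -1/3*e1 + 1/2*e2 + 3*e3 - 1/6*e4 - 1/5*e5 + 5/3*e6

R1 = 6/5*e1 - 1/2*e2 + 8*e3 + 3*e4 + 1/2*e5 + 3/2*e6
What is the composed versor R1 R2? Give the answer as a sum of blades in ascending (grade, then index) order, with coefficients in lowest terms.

Distribute over the terms of R1 (each basis-blade product reordered to ascending indices, repeated generators contracted through their squares):
(6/5*e1) R2 = -2/5 + 3/5*e12 + 18/5*e13 - 1/5*e14 - 6/25*e15 + 2*e16
(-1/2*e2) R2 = -1/4 - 1/6*e12 - 3/2*e23 + 1/12*e24 + 1/10*e25 - 5/6*e26
(8*e3) R2 = 24 + 8/3*e13 - 4*e23 - 4/3*e34 - 8/5*e35 + 40/3*e36
(3*e4) R2 = 1/2 + e14 - 3/2*e24 - 9*e34 - 3/5*e45 + 5*e46
(1/2*e5) R2 = 1/10 + 1/6*e15 - 1/4*e25 - 3/2*e35 + 1/12*e45 + 5/6*e56
(3/2*e6) R2 = -5/2 + 1/2*e16 - 3/4*e26 - 9/2*e36 + 1/4*e46 + 3/10*e56
Summing the partial products and collecting blades:
Answer: 429/20 + 13/30*e12 + 94/15*e13 + 4/5*e14 - 11/150*e15 + 5/2*e16 - 11/2*e23 - 17/12*e24 - 3/20*e25 - 19/12*e26 - 31/3*e34 - 31/10*e35 + 53/6*e36 - 31/60*e45 + 21/4*e46 + 17/15*e56


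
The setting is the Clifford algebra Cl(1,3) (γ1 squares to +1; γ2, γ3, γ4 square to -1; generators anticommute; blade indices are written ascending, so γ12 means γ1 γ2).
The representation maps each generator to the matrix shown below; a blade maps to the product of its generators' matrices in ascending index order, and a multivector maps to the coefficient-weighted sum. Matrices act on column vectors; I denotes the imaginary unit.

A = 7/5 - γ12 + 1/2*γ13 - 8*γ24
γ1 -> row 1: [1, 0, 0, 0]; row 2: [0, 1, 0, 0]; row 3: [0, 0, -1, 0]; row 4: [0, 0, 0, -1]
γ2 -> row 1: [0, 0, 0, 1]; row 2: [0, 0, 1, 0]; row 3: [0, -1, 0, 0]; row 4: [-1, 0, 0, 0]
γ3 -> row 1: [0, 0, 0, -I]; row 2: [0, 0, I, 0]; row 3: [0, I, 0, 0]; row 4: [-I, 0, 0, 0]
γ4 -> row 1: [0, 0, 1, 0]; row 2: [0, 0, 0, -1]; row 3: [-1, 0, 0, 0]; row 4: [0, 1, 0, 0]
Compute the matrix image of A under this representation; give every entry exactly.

Bivector images (products of the table entries): rho(γ12) = rho(γ1)rho(γ2) = row 1: [0, 0, 0, 1]; row 2: [0, 0, 1, 0]; row 3: [0, 1, 0, 0]; row 4: [1, 0, 0, 0]; rho(γ13) = rho(γ1)rho(γ3) = row 1: [0, 0, 0, -I]; row 2: [0, 0, I, 0]; row 3: [0, -I, 0, 0]; row 4: [I, 0, 0, 0]; rho(γ24) = rho(γ2)rho(γ4) = row 1: [0, 1, 0, 0]; row 2: [-1, 0, 0, 0]; row 3: [0, 0, 0, 1]; row 4: [0, 0, -1, 0].
M = (7/5)*1 + (-1)*rho(γ12) + (1/2)*rho(γ13) + (-8)*rho(γ24), summed entrywise (1 is the identity matrix):
Answer: row 1: [7/5, -8, 0, -1 - I/2]; row 2: [8, 7/5, -1 + I/2, 0]; row 3: [0, -1 - I/2, 7/5, -8]; row 4: [-1 + I/2, 0, 8, 7/5]


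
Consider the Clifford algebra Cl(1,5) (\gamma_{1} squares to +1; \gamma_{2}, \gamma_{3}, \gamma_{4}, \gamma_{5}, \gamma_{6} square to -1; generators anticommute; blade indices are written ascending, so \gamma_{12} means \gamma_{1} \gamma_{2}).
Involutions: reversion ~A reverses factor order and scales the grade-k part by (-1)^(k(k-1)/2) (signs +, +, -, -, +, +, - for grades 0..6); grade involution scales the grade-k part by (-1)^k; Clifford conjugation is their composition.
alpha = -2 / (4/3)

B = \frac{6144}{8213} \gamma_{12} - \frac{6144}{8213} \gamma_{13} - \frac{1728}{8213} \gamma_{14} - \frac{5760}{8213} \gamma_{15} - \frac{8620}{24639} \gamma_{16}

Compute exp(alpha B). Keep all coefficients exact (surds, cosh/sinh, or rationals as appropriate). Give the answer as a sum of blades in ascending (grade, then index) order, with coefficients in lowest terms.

B^2 term by term: the squares give (\frac{6144}{8213})^2*(\gamma_{12})^2 + (-\frac{6144}{8213})^2*(\gamma_{13})^2 + (-\frac{1728}{8213})^2*(\gamma_{14})^2 + (-\frac{5760}{8213})^2*(\gamma_{15})^2 + (-\frac{8620}{24639})^2*(\gamma_{16})^2 = \frac{37748736}{67453369}*(+1) + \frac{37748736}{67453369}*(+1) + \frac{2985984}{67453369}*(+1) + \frac{33177600}{67453369}*(+1) + \frac{74304400}{607080321}*(+1) = \frac{16}{9} (each basis 2-blade squares to minus the product of its generators' squares); cross terms between blades sharing an index anticommute and cancel. So B^2 = \frac{16}{9}.
B^2 = \frac{16}{9} — the positive square puts this in the hyperbolic regime; l = \frac{4}{3}, alpha*l = -2, so exp(alpha B) = cosh(-2) + (sinh(-2)/(\frac{4}{3}))*B = \cosh{\left(2 \right)} + (- \frac{3 \sinh{\left(2 \right)}}{4})*B.
Answer: \cosh{\left(2 \right)} - \frac{4608 \sinh{\left(2 \right)}}{8213} \gamma_{12} + \frac{4608 \sinh{\left(2 \right)}}{8213} \gamma_{13} + \frac{1296 \sinh{\left(2 \right)}}{8213} \gamma_{14} + \frac{4320 \sinh{\left(2 \right)}}{8213} \gamma_{15} + \frac{2155 \sinh{\left(2 \right)}}{8213} \gamma_{16}


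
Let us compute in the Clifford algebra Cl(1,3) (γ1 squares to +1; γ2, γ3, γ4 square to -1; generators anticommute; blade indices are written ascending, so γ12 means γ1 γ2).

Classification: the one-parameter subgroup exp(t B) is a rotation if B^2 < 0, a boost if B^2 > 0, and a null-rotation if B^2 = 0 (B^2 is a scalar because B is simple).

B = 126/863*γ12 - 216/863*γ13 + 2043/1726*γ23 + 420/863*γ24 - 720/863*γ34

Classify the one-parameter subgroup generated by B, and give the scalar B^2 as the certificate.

B^2 term by term: the squares give (126/863)^2*(γ12)^2 + (-216/863)^2*(γ13)^2 + (2043/1726)^2*(γ23)^2 + (420/863)^2*(γ24)^2 + (-720/863)^2*(γ34)^2 = 15876/744769*(+1) + 46656/744769*(+1) + 4173849/2979076*(-1) + 176400/744769*(-1) + 518400/744769*(-1) = -9/4 (each basis 2-blade squares to minus the product of its generators' squares); cross terms between blades sharing an index anticommute and cancel; the commuting (index-disjoint) pairs give grade-4 terms 2*c*c'*(blade product), which cancel blade by blade — γ1234: -181440/744769 + 181440/744769 = 0 — confirming B is simple. So B^2 = -9/4.
Answer: rotation, certificate B^2 = -9/4. Why this suffices: the scalar -9/4 survives any versor conjugation, so its sign alone determines the class however B is presented.


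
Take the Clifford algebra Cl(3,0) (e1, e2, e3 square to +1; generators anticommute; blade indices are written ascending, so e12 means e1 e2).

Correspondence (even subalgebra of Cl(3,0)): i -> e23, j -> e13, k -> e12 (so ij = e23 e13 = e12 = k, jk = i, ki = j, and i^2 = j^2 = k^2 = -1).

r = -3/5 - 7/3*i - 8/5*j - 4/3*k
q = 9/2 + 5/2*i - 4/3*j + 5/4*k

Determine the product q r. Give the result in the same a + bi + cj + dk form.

In blades: q = 9/2 + 5/4*e12 - 4/3*e13 + 5/2*e23, r = -3/5 - 4/3*e12 - 8/5*e13 - 7/3*e23.
Distribute q over r term by term (generator squares from the signature, products reordered to ascending indices): (9/2)*r = -27/10 - 6*e12 - 36/5*e13 - 21/2*e23; (5/4*e12)*r = 5/3 - 3/4*e12 - 35/12*e13 + 2*e23; (-4/3*e13)*r = -32/15 - 28/9*e12 + 4/5*e13 + 16/9*e23; (5/2*e23)*r = 35/6 - 4*e12 + 10/3*e13 - 3/2*e23.
Sum: 8/3 - 499/36*e12 - 359/60*e13 - 74/9*e23; translating back through the correspondence:
Answer: 8/3 - 74/9*i - 359/60*j - 499/36*k


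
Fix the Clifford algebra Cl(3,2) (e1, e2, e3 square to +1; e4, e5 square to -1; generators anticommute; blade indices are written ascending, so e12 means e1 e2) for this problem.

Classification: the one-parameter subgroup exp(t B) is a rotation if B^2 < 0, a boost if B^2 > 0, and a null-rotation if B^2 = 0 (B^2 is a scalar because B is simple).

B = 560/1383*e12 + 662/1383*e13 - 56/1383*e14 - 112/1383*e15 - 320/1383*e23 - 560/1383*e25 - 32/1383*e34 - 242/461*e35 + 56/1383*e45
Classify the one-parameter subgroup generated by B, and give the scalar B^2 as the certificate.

B^2 term by term: the squares give (560/1383)^2*(e12)^2 + (662/1383)^2*(e13)^2 + (-56/1383)^2*(e14)^2 + (-112/1383)^2*(e15)^2 + (-320/1383)^2*(e23)^2 + (-560/1383)^2*(e25)^2 + (-32/1383)^2*(e34)^2 + (-242/461)^2*(e35)^2 + (56/1383)^2*(e45)^2 = 313600/1912689*(-1) + 438244/1912689*(-1) + 3136/1912689*(+1) + 12544/1912689*(+1) + 102400/1912689*(-1) + 313600/1912689*(+1) + 1024/1912689*(+1) + 58564/212521*(+1) + 3136/1912689*(-1) = 0 (each basis 2-blade squares to minus the product of its generators' squares); cross terms between blades sharing an index anticommute and cancel; the commuting (index-disjoint) pairs give grade-4 terms 2*c*c'*(blade product), which cancel blade by blade — e1234: -35840/1912689 + 35840/1912689 = 0; e1235: -271040/637563 + 741440/1912689 + 71680/1912689 = 0; e1245: 62720/1912689 - 62720/1912689 = 0; e1345: 74144/1912689 - 27104/637563 + 7168/1912689 = 0; e2345: -35840/1912689 + 35840/1912689 = 0 — confirming B is simple. So B^2 = 0.
Answer: null-rotation, certificate B^2 = 0. One invariant decides it: the square 0 survives every conjugation, and its sign is exactly the classification.


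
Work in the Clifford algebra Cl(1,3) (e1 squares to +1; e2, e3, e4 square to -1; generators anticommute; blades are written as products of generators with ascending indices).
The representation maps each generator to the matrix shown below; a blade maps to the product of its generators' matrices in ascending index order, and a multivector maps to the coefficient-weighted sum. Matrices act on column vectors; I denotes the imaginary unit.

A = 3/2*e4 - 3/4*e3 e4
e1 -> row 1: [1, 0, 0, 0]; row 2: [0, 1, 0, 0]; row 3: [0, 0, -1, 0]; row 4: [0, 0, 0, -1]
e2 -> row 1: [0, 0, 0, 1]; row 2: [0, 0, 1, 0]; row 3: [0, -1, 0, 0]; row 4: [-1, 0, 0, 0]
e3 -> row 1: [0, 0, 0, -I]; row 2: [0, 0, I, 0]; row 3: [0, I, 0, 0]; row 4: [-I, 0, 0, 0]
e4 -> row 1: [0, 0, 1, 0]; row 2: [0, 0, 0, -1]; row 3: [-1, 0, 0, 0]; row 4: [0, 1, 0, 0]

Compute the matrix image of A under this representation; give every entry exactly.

Bivector images (products of the table entries): rho(e3 e4) = rho(e3)rho(e4) = row 1: [0, -I, 0, 0]; row 2: [-I, 0, 0, 0]; row 3: [0, 0, 0, -I]; row 4: [0, 0, -I, 0].
M = (3/2)*rho(e4) + (-3/4)*rho(e3 e4), summed entrywise:
Answer: row 1: [0, 3*I/4, 3/2, 0]; row 2: [3*I/4, 0, 0, -3/2]; row 3: [-3/2, 0, 0, 3*I/4]; row 4: [0, 3/2, 3*I/4, 0]


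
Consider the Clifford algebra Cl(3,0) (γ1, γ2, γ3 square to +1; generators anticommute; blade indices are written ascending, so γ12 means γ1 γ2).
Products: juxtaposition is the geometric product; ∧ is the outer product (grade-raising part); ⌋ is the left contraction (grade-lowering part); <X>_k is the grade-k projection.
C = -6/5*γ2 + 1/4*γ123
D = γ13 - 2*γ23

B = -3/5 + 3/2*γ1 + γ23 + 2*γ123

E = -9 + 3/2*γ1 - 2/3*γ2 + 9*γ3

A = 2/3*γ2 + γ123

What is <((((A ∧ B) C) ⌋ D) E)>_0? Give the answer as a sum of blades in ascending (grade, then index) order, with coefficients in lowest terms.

step 1: -2/5*γ2 - γ12 - 3/5*γ123
step 2: 63/100 + 6/5*γ1 + 1/4*γ3 - 31/50*γ13
step 3: 31/50 - 1/4*γ1 + 1/2*γ2 + 6/5*γ3 + 63/100*γ13 - 63/50*γ23
step 4: 2707/600 + 177/20*γ1 - 1219/75*γ2 - 1401/200*γ3 - 7/12*γ12 - 243/25*γ13 + 416/25*γ23 - 147/100*γ123
step 5: 2707/600
Answer: 2707/600


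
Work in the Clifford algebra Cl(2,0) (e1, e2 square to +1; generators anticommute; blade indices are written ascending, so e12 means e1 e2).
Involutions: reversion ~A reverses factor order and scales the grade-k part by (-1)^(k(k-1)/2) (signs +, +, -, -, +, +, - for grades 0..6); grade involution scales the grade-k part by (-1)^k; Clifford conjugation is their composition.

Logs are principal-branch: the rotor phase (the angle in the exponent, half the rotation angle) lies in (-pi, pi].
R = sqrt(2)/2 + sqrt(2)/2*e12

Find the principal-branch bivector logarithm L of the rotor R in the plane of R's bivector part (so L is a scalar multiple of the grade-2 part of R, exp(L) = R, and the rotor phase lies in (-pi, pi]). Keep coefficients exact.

The scalar part of R is sqrt(2)/2, which fixes the principal-branch rotor phase; the unit plane is then the bivector part divided by the sine of that phase, and L is that plane scaled by the phase.
Concretely: cos(phase) = sqrt(2)/2 gives phase = ±pi/4, and since phase/sin(phase) is even the sign is immaterial: L = (phase/sin(phase)) * <R>_2 = (sqrt(2)*pi/4) * <R>_2.
Answer: pi/4*e12


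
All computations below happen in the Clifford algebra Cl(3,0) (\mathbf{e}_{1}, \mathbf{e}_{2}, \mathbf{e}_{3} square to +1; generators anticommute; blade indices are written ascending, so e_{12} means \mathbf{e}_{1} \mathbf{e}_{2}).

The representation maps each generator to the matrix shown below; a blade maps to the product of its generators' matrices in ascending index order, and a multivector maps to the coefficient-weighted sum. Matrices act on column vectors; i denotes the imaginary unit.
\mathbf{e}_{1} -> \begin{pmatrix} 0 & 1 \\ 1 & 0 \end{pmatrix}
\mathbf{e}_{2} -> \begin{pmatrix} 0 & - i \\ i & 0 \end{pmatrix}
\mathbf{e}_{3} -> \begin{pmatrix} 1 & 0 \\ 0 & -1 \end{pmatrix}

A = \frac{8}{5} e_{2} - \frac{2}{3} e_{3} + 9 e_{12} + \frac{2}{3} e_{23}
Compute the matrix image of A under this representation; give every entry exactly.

Bivector images (products of the table entries): rho(e_{12}) = rho(\mathbf{e}_{1})rho(\mathbf{e}_{2}) = \begin{pmatrix} i & 0 \\ 0 & - i \end{pmatrix}; rho(e_{23}) = rho(\mathbf{e}_{2})rho(\mathbf{e}_{3}) = \begin{pmatrix} 0 & i \\ i & 0 \end{pmatrix}.
M = (\frac{8}{5})*rho(e_{2}) + (-\frac{2}{3})*rho(e_{3}) + (9)*rho(e_{12}) + (\frac{2}{3})*rho(e_{23}), summed entrywise:
Answer: \begin{pmatrix} - \frac{2}{3} + 9 i & - \frac{14 i}{15} \\ \frac{34 i}{15} & \frac{2}{3} - 9 i \end{pmatrix}


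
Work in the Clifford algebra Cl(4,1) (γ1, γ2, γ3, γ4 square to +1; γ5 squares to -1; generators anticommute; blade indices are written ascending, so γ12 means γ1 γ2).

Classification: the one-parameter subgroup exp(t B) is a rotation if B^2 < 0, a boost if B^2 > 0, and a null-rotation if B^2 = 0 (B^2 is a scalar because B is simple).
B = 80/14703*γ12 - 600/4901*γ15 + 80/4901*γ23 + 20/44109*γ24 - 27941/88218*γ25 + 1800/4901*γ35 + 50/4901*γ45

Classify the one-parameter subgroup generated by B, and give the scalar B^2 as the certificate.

B^2 term by term: the squares give (80/14703)^2*(γ12)^2 + (-600/4901)^2*(γ15)^2 + (80/4901)^2*(γ23)^2 + (20/44109)^2*(γ24)^2 + (-27941/88218)^2*(γ25)^2 + (1800/4901)^2*(γ35)^2 + (50/4901)^2*(γ45)^2 = 6400/216178209*(-1) + 360000/24019801*(+1) + 6400/24019801*(-1) + 400/1945603881*(-1) + 780699481/7782415524*(+1) + 3240000/24019801*(+1) + 2500/24019801*(+1) = 1/4 (each basis 2-blade squares to minus the product of its generators' squares); cross terms between blades sharing an index anticommute and cancel; the commuting (index-disjoint) pairs give grade-4 terms 2*c*c'*(blade product), which cancel blade by blade — γ1235: 96000/24019801 - 96000/24019801 = 0; γ1245: 8000/72059403 - 8000/72059403 = 0; γ2345: 8000/24019801 - 8000/24019801 = 0 — confirming B is simple. So B^2 = 1/4.
Answer: boost, certificate B^2 = 1/4. The scalar 1/4 is the complete invariant here: its sign names the subgroup type.


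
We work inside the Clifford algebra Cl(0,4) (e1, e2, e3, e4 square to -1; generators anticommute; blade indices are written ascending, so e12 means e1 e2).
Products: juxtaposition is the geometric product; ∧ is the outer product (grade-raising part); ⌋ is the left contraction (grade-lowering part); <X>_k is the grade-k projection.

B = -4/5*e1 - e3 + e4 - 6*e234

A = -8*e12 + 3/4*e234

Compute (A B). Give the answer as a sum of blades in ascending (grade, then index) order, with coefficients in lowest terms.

step 1: -9/2 + 32/5*e2 - 3/4*e23 - 3/4*e24 + 8*e123 - 8*e124 - 48*e134 + 3/5*e1234
Answer: -9/2 + 32/5*e2 - 3/4*e23 - 3/4*e24 + 8*e123 - 8*e124 - 48*e134 + 3/5*e1234


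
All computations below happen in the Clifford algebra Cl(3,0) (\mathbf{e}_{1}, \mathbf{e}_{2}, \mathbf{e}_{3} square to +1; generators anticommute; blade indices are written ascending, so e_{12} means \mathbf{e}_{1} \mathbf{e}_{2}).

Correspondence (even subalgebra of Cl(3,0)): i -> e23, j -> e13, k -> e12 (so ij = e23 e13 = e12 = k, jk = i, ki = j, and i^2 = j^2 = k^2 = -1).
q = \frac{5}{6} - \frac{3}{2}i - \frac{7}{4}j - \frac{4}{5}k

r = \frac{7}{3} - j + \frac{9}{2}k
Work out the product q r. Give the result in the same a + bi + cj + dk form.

In blades: q = \frac{5}{6} - \frac{4}{5} e_{12} - \frac{7}{4} e_{13} - \frac{3}{2} e_{23}, r = \frac{7}{3} + \frac{9}{2} e_{12} - e_{13}.
Distribute q over r term by term (generator squares from the signature, products reordered to ascending indices): (\frac{5}{6})*r = \frac{35}{18} + \frac{15}{4} e_{12} - \frac{5}{6} e_{13}; (-\frac{4}{5} e_{12})*r = \frac{18}{5} - \frac{28}{15} e_{12} - \frac{4}{5} e_{23}; (-\frac{7}{4} e_{13})*r = -\frac{7}{4} - \frac{49}{12} e_{13} - \frac{63}{8} e_{23}; (-\frac{3}{2} e_{23})*r = \frac{3}{2} e_{12} + \frac{27}{4} e_{13} - \frac{7}{2} e_{23}.
Sum: \frac{683}{180} + \frac{203}{60} e_{12} + \frac{11}{6} e_{13} - \frac{487}{40} e_{23}; translating back through the correspondence:
Answer: \frac{683}{180} - \frac{487}{40}i + \frac{11}{6}j + \frac{203}{60}k


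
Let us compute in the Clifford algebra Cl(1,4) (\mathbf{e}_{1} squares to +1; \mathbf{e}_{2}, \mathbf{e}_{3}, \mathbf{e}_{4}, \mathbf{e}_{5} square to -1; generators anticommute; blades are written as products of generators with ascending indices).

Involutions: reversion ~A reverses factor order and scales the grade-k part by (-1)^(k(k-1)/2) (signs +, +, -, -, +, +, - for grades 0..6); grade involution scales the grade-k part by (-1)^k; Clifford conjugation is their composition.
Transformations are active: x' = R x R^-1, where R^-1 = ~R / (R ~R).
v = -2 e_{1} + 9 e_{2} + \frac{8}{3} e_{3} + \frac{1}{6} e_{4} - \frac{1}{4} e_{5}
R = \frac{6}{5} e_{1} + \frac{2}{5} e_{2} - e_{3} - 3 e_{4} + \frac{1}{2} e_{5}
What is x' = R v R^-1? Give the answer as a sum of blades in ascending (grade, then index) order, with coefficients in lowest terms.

~R = \frac{6}{5} e_{1} + \frac{2}{5} e_{2} - e_{3} - 3 e_{4} + \frac{1}{2} e_{5}, and R ~R = -\frac{897}{100}, so R^-1 = ~R / (-\frac{897}{100}).
R v = -\frac{65}{24} + \frac{58}{5} e_{1} e_{2} + \frac{6}{5} e_{1} e_{3} - \frac{29}{5} e_{1} e_{4} + \frac{7}{10} e_{1} e_{5} + \frac{151}{15} e_{2} e_{3} + \frac{406}{15} e_{2} e_{4} - \frac{23}{5} e_{2} e_{5} + \frac{47}{6} e_{3} e_{4} - \frac{13}{12} e_{3} e_{5} + \frac{2}{3} e_{4} e_{5}
Answer: \frac{188}{69} e_{1} - \frac{1813}{207} e_{2} - \frac{677}{207} e_{3} - \frac{91}{46} e_{4} + \frac{457}{828} e_{5}


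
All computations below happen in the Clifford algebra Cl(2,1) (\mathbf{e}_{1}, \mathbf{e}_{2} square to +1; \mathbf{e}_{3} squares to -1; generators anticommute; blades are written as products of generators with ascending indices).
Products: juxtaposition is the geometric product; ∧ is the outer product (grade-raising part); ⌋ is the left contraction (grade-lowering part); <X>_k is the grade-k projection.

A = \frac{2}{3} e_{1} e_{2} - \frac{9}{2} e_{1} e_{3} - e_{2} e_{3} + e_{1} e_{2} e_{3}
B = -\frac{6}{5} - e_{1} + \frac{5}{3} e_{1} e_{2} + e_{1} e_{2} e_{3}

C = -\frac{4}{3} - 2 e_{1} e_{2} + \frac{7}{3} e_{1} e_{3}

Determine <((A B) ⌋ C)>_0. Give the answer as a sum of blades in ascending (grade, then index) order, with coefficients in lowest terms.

step 1: -\frac{1}{9} - e_{1} + \frac{31}{6} e_{2} - \frac{41}{6} e_{3} - \frac{4}{5} e_{1} e_{2} + \frac{106}{15} e_{1} e_{3} - \frac{73}{10} e_{2} e_{3} - \frac{1}{5} e_{1} e_{2} e_{3}
step 2: \frac{406}{27} - \frac{101}{18} e_{1} + 2 e_{2} - \frac{7}{3} e_{3} + \frac{2}{9} e_{1} e_{2} - \frac{7}{27} e_{1} e_{3}
step 3: \frac{406}{27}
Answer: \frac{406}{27}


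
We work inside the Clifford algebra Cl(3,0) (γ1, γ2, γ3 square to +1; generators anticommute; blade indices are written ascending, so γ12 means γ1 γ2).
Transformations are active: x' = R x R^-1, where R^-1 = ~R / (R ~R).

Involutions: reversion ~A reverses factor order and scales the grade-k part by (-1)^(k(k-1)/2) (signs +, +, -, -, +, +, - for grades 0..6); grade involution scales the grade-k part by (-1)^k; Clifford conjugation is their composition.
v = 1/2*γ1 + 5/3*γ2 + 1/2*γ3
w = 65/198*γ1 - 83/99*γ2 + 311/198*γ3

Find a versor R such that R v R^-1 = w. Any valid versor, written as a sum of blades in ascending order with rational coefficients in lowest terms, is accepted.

Key observation: q(v) = q(w) = 59/18 (sandwiches preserve the norm), so R = v + w = 82/99*γ1 + 82/99*γ2 + 205/99*γ3 works whenever it is invertible — the component of v along it is kept and (v - w)/2 reverses, sending v to w.
Answer: 82/99*γ1 + 82/99*γ2 + 205/99*γ3


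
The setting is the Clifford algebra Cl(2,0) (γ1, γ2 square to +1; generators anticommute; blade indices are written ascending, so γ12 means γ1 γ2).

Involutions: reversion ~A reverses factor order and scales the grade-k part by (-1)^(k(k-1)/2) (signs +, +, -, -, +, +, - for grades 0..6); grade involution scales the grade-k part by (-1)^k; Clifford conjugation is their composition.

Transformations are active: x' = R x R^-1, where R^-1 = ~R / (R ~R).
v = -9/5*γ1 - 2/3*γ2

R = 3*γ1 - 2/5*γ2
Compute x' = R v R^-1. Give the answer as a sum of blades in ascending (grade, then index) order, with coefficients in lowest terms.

~R = 3*γ1 - 2/5*γ2, and R ~R = 229/25, so R^-1 = ~R / (229/25).
R v = -77/15 - 68/25*γ12
Answer: -1789/1145*γ1 + 766/687*γ2


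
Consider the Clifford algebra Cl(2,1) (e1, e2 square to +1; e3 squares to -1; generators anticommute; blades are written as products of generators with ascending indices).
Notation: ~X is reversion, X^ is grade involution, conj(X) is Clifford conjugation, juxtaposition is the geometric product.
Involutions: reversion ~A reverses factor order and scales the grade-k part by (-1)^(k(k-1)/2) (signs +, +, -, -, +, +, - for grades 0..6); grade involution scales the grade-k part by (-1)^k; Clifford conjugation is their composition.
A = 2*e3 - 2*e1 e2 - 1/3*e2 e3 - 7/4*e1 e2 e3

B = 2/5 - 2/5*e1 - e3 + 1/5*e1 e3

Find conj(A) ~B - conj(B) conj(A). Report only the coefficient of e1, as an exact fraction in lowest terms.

first term: -2 + 2/5*e1 + 47/60*e2 - 4/5*e3 - 53/60*e1 e2 - 4/5*e1 e3 + 37/30*e2 e3 - 17/6*e1 e2 e3
second term: 2 - 2/5*e1 + 47/60*e2 - 4/5*e3 + 149/60*e1 e2 - 4/5*e1 e3 - 29/30*e2 e3 + 43/30*e1 e2 e3
Answer: 4/5


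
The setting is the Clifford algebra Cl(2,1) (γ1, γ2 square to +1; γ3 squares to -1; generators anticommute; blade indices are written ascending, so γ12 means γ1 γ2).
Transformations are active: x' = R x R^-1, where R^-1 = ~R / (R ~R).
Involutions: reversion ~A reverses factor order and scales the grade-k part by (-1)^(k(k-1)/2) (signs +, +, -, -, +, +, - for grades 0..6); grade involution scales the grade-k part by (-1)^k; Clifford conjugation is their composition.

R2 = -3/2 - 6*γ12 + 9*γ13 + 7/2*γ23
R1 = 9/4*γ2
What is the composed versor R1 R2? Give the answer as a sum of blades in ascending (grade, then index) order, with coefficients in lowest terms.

Distribute over the terms of R1 (each basis-blade product reordered to ascending indices, repeated generators contracted through their squares):
(9/4*γ2) R2 = 27/2*γ1 - 27/8*γ2 + 63/8*γ3 - 81/4*γ123
Answer: 27/2*γ1 - 27/8*γ2 + 63/8*γ3 - 81/4*γ123


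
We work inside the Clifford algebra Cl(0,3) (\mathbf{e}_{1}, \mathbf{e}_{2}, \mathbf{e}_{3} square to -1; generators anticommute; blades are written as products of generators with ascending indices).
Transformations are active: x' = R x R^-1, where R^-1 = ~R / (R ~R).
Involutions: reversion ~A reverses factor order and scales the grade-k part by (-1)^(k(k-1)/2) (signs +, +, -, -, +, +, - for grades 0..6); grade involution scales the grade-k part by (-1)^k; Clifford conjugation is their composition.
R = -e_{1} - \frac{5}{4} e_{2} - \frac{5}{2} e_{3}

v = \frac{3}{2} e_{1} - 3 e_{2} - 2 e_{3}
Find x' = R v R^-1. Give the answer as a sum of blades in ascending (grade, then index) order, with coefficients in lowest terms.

~R = -e_{1} - \frac{5}{4} e_{2} - \frac{5}{2} e_{3}, and R ~R = -\frac{141}{16}, so R^-1 = ~R / (-\frac{141}{16}).
R v = -\frac{29}{4} + \frac{39}{8} e_{1} e_{2} + \frac{23}{4} e_{1} e_{3} - 5 e_{2} e_{3}
Answer: -\frac{887}{282} e_{1} + \frac{133}{141} e_{2} - \frac{298}{141} e_{3}


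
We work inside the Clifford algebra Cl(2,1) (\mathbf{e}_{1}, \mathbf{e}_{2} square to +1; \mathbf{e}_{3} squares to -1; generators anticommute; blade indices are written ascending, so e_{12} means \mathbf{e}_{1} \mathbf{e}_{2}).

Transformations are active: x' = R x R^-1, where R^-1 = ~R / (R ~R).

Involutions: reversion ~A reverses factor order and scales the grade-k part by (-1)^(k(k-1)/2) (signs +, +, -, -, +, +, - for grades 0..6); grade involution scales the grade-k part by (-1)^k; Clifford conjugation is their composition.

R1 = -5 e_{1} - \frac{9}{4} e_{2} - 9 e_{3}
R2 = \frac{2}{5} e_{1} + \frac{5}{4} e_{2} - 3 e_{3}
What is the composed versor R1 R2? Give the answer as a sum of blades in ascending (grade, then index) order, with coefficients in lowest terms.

Distribute over the terms of R1 (each basis-blade product reordered to ascending indices, repeated generators contracted through their squares):
(-5 e_{1}) R2 = -2 - \frac{25}{4} e_{12} + 15 e_{13}
(-\frac{9}{4} e_{2}) R2 = -\frac{45}{16} + \frac{9}{10} e_{12} + \frac{27}{4} e_{23}
(-9 e_{3}) R2 = -27 + \frac{18}{5} e_{13} + \frac{45}{4} e_{23}
Summing the partial products and collecting blades:
Answer: -\frac{509}{16} - \frac{107}{20} e_{12} + \frac{93}{5} e_{13} + 18 e_{23}


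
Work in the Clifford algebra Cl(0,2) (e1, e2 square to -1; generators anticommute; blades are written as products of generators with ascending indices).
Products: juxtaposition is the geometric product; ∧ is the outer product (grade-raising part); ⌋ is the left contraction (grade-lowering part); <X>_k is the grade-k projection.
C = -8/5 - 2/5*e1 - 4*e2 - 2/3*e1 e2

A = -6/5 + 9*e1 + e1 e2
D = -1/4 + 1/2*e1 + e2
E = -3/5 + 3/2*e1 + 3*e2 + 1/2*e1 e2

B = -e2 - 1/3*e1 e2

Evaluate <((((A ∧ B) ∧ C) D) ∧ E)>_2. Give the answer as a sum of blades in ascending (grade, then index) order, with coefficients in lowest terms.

step 1: 6/5*e2 - 43/5*e1 e2
step 2: -48/25*e2 + 356/25*e1 e2
step 3: 48/25 - 356/25*e1 + 38/5*e2 - 13/5*e1 e2
step 4: -144/125 + 1428/125*e1 + 6/5*e2 - 258/5*e1 e2
step 5: -258/5*e1 e2
Answer: -258/5*e1 e2


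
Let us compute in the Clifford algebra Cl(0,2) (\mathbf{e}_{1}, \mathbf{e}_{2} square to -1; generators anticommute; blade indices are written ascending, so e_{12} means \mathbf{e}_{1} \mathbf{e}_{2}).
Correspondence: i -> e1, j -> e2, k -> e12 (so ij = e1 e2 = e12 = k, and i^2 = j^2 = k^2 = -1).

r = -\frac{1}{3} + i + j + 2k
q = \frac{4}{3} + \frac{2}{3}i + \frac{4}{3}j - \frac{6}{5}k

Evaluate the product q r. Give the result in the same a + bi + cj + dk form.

In blades: q = \frac{4}{3} + \frac{2}{3} e_{1} + \frac{4}{3} e_{2} - \frac{6}{5} e_{12}, r = -\frac{1}{3} + e_{1} + e_{2} + 2 e_{12}.
Distribute q over r term by term (generator squares from the signature, products reordered to ascending indices): (\frac{4}{3})*r = -\frac{4}{9} + \frac{4}{3} e_{1} + \frac{4}{3} e_{2} + \frac{8}{3} e_{12}; (\frac{2}{3} e_{1})*r = -\frac{2}{3} - \frac{2}{9} e_{1} - \frac{4}{3} e_{2} + \frac{2}{3} e_{12}; (\frac{4}{3} e_{2})*r = -\frac{4}{3} + \frac{8}{3} e_{1} - \frac{4}{9} e_{2} - \frac{4}{3} e_{12}; (-\frac{6}{5} e_{12})*r = \frac{12}{5} + \frac{6}{5} e_{1} - \frac{6}{5} e_{2} + \frac{2}{5} e_{12}.
Sum: -\frac{2}{45} + \frac{224}{45} e_{1} - \frac{74}{45} e_{2} + \frac{12}{5} e_{12}; translating back through the correspondence:
Answer: -\frac{2}{45} + \frac{224}{45}i - \frac{74}{45}j + \frac{12}{5}k


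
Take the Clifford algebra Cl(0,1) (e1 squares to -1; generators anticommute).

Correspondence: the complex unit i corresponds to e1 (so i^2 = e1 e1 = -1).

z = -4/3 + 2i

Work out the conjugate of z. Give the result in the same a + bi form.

In blades: z = -4/3 + 2*e1.
Conjugation here is Clifford conjugation: the scalar is fixed and the grade-1 and grade-2 blades all flip sign, giving -4/3 - 2*e1; translating back:
Answer: -4/3 - 2i


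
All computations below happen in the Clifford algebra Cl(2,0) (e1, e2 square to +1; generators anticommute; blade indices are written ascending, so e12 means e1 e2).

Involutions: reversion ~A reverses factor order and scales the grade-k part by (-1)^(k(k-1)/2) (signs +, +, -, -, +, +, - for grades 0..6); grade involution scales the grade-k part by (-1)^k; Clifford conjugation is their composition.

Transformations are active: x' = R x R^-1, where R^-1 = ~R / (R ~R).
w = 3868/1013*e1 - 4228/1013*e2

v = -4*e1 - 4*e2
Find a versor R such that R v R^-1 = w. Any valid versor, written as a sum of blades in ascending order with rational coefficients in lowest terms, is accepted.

The midline construction: v and w both square to 32, so reflecting in their sum -184/1013*e1 - 8280/1013*e2 exchanges them.
Answer: -184/1013*e1 - 8280/1013*e2


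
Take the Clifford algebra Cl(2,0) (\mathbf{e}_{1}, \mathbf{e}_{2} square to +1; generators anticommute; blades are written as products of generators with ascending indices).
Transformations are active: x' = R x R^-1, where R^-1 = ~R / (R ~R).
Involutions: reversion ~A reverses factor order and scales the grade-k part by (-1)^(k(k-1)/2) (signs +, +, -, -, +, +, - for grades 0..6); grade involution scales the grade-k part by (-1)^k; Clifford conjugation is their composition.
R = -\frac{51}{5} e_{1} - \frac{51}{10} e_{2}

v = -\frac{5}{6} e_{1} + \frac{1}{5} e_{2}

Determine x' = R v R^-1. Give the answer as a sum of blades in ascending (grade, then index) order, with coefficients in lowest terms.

~R = -\frac{51}{5} e_{1} - \frac{51}{10} e_{2}, and R ~R = \frac{2601}{20}, so R^-1 = ~R / (\frac{2601}{20}).
R v = \frac{187}{25} - \frac{629}{100} e_{1} e_{2}
Answer: -\frac{17}{50} e_{1} - \frac{59}{75} e_{2}


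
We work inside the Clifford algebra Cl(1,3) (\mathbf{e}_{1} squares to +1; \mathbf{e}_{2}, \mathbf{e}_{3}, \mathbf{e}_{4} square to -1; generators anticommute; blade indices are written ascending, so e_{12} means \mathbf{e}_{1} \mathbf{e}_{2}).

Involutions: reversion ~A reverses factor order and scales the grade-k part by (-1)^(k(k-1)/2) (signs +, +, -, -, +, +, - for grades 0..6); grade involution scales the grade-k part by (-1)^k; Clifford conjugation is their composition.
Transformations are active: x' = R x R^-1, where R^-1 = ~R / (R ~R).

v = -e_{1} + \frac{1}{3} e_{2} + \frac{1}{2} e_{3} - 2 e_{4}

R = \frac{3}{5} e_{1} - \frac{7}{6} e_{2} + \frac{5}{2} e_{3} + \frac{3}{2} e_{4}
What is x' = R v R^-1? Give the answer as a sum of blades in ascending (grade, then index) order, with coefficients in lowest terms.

~R = \frac{3}{5} e_{1} - \frac{7}{6} e_{2} + \frac{5}{2} e_{3} + \frac{3}{2} e_{4}, and R ~R = -\frac{8551}{900}, so R^-1 = ~R / (-\frac{8551}{900}).
R v = \frac{277}{180} - \frac{29}{30} e_{12} + \frac{14}{5} e_{13} + \frac{3}{10} e_{14} - \frac{17}{12} e_{23} + \frac{11}{6} e_{24} - \frac{23}{4} e_{34}
Answer: \frac{6889}{8551} e_{1} + \frac{1144}{25653} e_{2} - \frac{22401}{17102} e_{3} + \frac{12947}{8551} e_{4}


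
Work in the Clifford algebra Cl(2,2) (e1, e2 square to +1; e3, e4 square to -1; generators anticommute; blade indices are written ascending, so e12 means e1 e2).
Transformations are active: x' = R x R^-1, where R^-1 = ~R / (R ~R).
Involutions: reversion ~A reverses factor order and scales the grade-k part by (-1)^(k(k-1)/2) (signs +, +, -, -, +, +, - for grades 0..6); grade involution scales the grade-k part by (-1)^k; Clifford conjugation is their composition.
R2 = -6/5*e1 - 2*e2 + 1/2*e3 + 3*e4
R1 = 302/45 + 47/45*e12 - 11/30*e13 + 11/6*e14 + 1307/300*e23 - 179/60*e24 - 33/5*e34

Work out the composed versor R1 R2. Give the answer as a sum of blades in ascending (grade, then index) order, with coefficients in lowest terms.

Distribute over the terms of R2 (each basis-blade product reordered to ascending indices, repeated generators contracted through their squares):
R1 (-6/5*e1) = -604/75*e1 + 94/75*e2 - 11/25*e3 + 11/5*e4 - 1307/250*e123 + 179/50*e124 + 198/25*e134
R1 (-2*e2) = -94/45*e1 - 604/45*e2 + 1307/150*e3 - 179/30*e4 - 11/15*e123 + 11/3*e124 + 66/5*e234
R1 (1/2*e3) = 11/60*e1 - 1307/600*e2 + 151/45*e3 - 33/10*e4 + 47/90*e123 - 11/12*e134 + 179/120*e234
R1 (3*e4) = -11/2*e1 + 179/20*e2 + 99/5*e3 + 302/15*e4 + 47/15*e124 - 11/10*e134 + 1307/100*e234
Summing the partial products and collecting blades:
Answer: -13913/900*e1 - 1943/360*e2 + 14143/450*e3 + 196/15*e4 - 6119/1125*e123 + 519/50*e124 + 1771/300*e134 + 16657/600*e234


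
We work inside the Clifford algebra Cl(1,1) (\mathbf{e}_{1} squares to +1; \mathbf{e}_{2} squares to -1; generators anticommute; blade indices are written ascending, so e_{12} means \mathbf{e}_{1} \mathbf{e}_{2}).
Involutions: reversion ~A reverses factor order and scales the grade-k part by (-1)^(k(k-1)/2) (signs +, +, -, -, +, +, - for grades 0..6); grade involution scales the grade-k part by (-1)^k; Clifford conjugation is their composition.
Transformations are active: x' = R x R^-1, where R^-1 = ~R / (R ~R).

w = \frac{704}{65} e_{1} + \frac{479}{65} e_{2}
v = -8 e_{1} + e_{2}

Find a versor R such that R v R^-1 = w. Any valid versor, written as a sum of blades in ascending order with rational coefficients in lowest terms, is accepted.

Key observation: q(v) = q(w) = 63 (sandwiches preserve the norm), so R = v + w = \frac{184}{65} e_{1} + \frac{544}{65} e_{2} works whenever it is invertible — the component of v along it is kept and (v - w)/2 reverses, sending v to w.
Answer: \frac{184}{65} e_{1} + \frac{544}{65} e_{2}


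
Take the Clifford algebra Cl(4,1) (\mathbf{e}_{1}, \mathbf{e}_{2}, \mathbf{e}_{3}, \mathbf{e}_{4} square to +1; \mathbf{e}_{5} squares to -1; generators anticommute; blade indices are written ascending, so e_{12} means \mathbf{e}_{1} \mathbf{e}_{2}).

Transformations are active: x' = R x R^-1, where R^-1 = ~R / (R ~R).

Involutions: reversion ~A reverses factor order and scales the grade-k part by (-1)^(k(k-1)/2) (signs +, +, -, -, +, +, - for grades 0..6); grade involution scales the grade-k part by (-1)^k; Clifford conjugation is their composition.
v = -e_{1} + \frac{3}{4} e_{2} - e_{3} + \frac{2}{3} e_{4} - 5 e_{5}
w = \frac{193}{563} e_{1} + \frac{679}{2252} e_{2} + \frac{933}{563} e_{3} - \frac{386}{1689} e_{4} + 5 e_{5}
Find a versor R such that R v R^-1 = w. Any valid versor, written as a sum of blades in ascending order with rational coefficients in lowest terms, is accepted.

Key observation: q(v) = q(w) = -\frac{3167}{144} (sandwiches preserve the norm), so R = v + w = -\frac{370}{563} e_{1} + \frac{592}{563} e_{2} + \frac{370}{563} e_{3} + \frac{740}{1689} e_{4} works whenever it is invertible — the component of v along it is kept and (v - w)/2 reverses, sending v to w.
Answer: -\frac{370}{563} e_{1} + \frac{592}{563} e_{2} + \frac{370}{563} e_{3} + \frac{740}{1689} e_{4}


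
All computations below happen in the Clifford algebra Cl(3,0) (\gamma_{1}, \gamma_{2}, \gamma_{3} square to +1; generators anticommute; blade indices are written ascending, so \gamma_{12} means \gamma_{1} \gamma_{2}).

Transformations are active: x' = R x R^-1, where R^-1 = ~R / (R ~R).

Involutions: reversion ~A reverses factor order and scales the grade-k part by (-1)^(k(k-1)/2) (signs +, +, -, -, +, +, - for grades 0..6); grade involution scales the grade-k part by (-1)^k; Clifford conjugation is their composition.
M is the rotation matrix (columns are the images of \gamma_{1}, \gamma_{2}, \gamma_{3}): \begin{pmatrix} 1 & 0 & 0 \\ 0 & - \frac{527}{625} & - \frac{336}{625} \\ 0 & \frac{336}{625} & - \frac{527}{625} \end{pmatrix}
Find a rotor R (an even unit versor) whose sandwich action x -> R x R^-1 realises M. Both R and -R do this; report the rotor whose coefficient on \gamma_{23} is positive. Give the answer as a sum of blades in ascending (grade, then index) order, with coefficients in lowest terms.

Method: write R = a + b12*\gamma_{12} + b13*\gamma_{13} + b23*\gamma_{23} with a^2 + b12^2 + b13^2 + b23^2 = 1 (so R^-1 = ~R). Expanding the columns R e_j ~R gives tr M = 4a^2 - 1 and, from the antisymmetric part, M21 - M12 = -4a*b12, M13 - M31 = 4a*b13, M32 - M23 = -4a*b23.
Here tr M = -\frac{429}{625}, so a^2 = (1 + tr M)/4 = \frac{49}{625} and a = ±\frac{7}{25}. Taking a = \frac{7}{25}: M21 - M12 = 0, M13 - M31 = 0, M32 - M23 = \frac{672}{625}, giving b12 = 0, b13 = 0, b23 = -\frac{24}{25}, i.e. R = \frac{7}{25} - \frac{24}{25} \gamma_{23}.
Its \gamma_{23} coefficient is negative, so report the other preimage -R.
Answer: -\frac{7}{25} + \frac{24}{25} \gamma_{23}. Key observation: the double cover Spin(3) -> SO(3) sends R and -R to the same matrix (trace -\frac{429}{625} here), so the stated sign of the \gamma_{23} coefficient is what selects one sheet.


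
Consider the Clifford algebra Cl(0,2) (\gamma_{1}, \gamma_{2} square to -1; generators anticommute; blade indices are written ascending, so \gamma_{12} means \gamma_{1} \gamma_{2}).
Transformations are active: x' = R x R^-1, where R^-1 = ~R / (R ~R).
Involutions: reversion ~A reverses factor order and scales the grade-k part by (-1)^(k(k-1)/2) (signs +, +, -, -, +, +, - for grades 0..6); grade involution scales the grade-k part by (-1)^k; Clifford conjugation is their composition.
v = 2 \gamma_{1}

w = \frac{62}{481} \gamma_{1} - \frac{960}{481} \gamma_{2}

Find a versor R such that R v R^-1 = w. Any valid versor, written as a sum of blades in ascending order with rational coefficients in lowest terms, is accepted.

The midline construction: v and w both square to -4, so reflecting in their sum \frac{1024}{481} \gamma_{1} - \frac{960}{481} \gamma_{2} exchanges them.
Answer: \frac{1024}{481} \gamma_{1} - \frac{960}{481} \gamma_{2}


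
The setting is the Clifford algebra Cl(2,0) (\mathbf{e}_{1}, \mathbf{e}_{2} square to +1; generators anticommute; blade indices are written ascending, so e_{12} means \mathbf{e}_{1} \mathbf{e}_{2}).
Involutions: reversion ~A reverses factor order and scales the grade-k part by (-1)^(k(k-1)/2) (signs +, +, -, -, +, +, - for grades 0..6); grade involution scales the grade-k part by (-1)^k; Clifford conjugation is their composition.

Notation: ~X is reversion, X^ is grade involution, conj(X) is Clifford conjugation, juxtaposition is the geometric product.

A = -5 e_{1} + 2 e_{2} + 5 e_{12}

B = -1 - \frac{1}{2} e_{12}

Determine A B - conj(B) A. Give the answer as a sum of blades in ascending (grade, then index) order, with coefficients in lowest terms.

first term: \frac{5}{2} + 6 e_{1} + \frac{1}{2} e_{2} - 5 e_{12}
second term: -\frac{5}{2} + 6 e_{1} + \frac{1}{2} e_{2} - 5 e_{12}
Answer: 5
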